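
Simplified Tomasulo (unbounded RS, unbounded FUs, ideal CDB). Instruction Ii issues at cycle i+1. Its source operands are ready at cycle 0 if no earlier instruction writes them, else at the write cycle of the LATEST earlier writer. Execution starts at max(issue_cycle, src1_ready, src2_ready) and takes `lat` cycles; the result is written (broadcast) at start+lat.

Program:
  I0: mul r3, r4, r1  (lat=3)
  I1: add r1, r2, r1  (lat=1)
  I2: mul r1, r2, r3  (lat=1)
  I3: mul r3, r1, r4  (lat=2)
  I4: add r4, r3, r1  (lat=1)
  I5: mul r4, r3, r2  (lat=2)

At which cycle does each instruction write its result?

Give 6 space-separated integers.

Answer: 4 3 5 7 8 9

Derivation:
I0 mul r3: issue@1 deps=(None,None) exec_start@1 write@4
I1 add r1: issue@2 deps=(None,None) exec_start@2 write@3
I2 mul r1: issue@3 deps=(None,0) exec_start@4 write@5
I3 mul r3: issue@4 deps=(2,None) exec_start@5 write@7
I4 add r4: issue@5 deps=(3,2) exec_start@7 write@8
I5 mul r4: issue@6 deps=(3,None) exec_start@7 write@9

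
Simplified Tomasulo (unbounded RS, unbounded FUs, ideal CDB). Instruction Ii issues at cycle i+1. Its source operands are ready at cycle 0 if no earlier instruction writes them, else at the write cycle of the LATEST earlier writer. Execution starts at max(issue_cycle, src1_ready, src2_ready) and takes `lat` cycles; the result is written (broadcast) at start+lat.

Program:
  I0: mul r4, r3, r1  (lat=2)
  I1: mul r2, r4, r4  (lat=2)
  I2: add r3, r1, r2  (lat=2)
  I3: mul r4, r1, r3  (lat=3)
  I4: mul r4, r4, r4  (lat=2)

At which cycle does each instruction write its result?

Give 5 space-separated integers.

I0 mul r4: issue@1 deps=(None,None) exec_start@1 write@3
I1 mul r2: issue@2 deps=(0,0) exec_start@3 write@5
I2 add r3: issue@3 deps=(None,1) exec_start@5 write@7
I3 mul r4: issue@4 deps=(None,2) exec_start@7 write@10
I4 mul r4: issue@5 deps=(3,3) exec_start@10 write@12

Answer: 3 5 7 10 12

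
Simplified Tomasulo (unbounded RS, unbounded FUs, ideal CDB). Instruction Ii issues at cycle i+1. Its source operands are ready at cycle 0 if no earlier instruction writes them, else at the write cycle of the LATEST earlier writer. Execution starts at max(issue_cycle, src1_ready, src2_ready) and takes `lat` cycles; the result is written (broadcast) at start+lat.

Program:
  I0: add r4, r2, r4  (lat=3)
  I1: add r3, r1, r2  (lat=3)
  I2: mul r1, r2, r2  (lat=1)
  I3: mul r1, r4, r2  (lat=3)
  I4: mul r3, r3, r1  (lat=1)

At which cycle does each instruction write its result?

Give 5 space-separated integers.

I0 add r4: issue@1 deps=(None,None) exec_start@1 write@4
I1 add r3: issue@2 deps=(None,None) exec_start@2 write@5
I2 mul r1: issue@3 deps=(None,None) exec_start@3 write@4
I3 mul r1: issue@4 deps=(0,None) exec_start@4 write@7
I4 mul r3: issue@5 deps=(1,3) exec_start@7 write@8

Answer: 4 5 4 7 8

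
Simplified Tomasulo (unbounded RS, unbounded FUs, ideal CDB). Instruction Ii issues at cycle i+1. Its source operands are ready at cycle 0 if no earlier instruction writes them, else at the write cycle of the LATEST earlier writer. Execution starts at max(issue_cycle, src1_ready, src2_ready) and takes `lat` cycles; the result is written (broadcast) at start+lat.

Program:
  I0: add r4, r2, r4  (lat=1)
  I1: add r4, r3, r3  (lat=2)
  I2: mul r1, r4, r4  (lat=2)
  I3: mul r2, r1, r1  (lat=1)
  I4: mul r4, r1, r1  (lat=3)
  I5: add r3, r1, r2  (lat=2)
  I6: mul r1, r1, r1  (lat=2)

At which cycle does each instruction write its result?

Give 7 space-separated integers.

I0 add r4: issue@1 deps=(None,None) exec_start@1 write@2
I1 add r4: issue@2 deps=(None,None) exec_start@2 write@4
I2 mul r1: issue@3 deps=(1,1) exec_start@4 write@6
I3 mul r2: issue@4 deps=(2,2) exec_start@6 write@7
I4 mul r4: issue@5 deps=(2,2) exec_start@6 write@9
I5 add r3: issue@6 deps=(2,3) exec_start@7 write@9
I6 mul r1: issue@7 deps=(2,2) exec_start@7 write@9

Answer: 2 4 6 7 9 9 9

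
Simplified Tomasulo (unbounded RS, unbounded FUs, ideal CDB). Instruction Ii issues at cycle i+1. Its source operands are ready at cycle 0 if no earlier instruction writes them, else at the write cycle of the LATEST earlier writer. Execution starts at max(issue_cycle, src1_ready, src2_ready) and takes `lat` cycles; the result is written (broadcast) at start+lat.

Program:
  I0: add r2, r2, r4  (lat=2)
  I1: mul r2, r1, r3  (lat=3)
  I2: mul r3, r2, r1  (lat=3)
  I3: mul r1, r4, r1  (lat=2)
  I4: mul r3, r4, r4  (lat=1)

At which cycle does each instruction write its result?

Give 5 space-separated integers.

I0 add r2: issue@1 deps=(None,None) exec_start@1 write@3
I1 mul r2: issue@2 deps=(None,None) exec_start@2 write@5
I2 mul r3: issue@3 deps=(1,None) exec_start@5 write@8
I3 mul r1: issue@4 deps=(None,None) exec_start@4 write@6
I4 mul r3: issue@5 deps=(None,None) exec_start@5 write@6

Answer: 3 5 8 6 6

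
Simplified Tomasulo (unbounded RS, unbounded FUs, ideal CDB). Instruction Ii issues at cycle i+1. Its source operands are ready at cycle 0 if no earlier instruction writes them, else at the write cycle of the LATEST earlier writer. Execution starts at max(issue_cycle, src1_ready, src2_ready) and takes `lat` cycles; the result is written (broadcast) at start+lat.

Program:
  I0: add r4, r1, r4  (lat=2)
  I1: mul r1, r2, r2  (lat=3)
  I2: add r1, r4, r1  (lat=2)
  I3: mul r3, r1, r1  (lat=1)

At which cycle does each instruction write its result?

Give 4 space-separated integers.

Answer: 3 5 7 8

Derivation:
I0 add r4: issue@1 deps=(None,None) exec_start@1 write@3
I1 mul r1: issue@2 deps=(None,None) exec_start@2 write@5
I2 add r1: issue@3 deps=(0,1) exec_start@5 write@7
I3 mul r3: issue@4 deps=(2,2) exec_start@7 write@8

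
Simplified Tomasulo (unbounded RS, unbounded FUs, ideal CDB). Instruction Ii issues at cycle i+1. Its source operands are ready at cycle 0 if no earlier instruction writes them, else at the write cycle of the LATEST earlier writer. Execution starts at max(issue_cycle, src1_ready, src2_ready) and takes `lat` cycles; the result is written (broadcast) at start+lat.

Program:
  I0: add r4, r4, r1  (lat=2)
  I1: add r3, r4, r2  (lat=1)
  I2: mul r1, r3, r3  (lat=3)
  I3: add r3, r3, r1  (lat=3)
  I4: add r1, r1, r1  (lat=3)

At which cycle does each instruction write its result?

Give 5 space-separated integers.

Answer: 3 4 7 10 10

Derivation:
I0 add r4: issue@1 deps=(None,None) exec_start@1 write@3
I1 add r3: issue@2 deps=(0,None) exec_start@3 write@4
I2 mul r1: issue@3 deps=(1,1) exec_start@4 write@7
I3 add r3: issue@4 deps=(1,2) exec_start@7 write@10
I4 add r1: issue@5 deps=(2,2) exec_start@7 write@10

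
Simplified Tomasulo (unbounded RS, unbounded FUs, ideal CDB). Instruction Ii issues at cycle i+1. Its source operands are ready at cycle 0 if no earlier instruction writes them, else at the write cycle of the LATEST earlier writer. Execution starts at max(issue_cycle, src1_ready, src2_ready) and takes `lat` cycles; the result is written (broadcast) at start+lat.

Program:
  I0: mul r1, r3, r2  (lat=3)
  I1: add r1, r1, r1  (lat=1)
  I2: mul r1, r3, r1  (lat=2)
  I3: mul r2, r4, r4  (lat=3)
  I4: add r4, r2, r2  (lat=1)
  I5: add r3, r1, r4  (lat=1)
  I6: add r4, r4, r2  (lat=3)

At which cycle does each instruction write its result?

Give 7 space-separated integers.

Answer: 4 5 7 7 8 9 11

Derivation:
I0 mul r1: issue@1 deps=(None,None) exec_start@1 write@4
I1 add r1: issue@2 deps=(0,0) exec_start@4 write@5
I2 mul r1: issue@3 deps=(None,1) exec_start@5 write@7
I3 mul r2: issue@4 deps=(None,None) exec_start@4 write@7
I4 add r4: issue@5 deps=(3,3) exec_start@7 write@8
I5 add r3: issue@6 deps=(2,4) exec_start@8 write@9
I6 add r4: issue@7 deps=(4,3) exec_start@8 write@11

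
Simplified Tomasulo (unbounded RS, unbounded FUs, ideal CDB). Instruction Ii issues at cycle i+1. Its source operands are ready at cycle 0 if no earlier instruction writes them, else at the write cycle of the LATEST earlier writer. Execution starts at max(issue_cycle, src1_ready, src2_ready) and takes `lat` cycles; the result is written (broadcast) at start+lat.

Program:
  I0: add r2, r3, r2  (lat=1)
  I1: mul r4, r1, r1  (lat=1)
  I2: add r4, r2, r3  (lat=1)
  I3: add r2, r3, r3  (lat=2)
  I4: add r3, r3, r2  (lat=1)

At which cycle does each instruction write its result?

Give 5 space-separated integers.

I0 add r2: issue@1 deps=(None,None) exec_start@1 write@2
I1 mul r4: issue@2 deps=(None,None) exec_start@2 write@3
I2 add r4: issue@3 deps=(0,None) exec_start@3 write@4
I3 add r2: issue@4 deps=(None,None) exec_start@4 write@6
I4 add r3: issue@5 deps=(None,3) exec_start@6 write@7

Answer: 2 3 4 6 7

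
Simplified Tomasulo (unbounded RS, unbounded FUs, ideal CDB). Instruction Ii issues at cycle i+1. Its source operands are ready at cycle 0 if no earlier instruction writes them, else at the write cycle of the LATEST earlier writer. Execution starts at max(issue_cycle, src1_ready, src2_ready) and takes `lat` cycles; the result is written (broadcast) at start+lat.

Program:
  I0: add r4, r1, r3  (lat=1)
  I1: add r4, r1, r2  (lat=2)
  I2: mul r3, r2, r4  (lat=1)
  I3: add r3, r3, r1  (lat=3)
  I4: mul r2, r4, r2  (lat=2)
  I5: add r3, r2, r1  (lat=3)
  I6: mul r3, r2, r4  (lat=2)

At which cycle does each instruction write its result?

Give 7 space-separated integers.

I0 add r4: issue@1 deps=(None,None) exec_start@1 write@2
I1 add r4: issue@2 deps=(None,None) exec_start@2 write@4
I2 mul r3: issue@3 deps=(None,1) exec_start@4 write@5
I3 add r3: issue@4 deps=(2,None) exec_start@5 write@8
I4 mul r2: issue@5 deps=(1,None) exec_start@5 write@7
I5 add r3: issue@6 deps=(4,None) exec_start@7 write@10
I6 mul r3: issue@7 deps=(4,1) exec_start@7 write@9

Answer: 2 4 5 8 7 10 9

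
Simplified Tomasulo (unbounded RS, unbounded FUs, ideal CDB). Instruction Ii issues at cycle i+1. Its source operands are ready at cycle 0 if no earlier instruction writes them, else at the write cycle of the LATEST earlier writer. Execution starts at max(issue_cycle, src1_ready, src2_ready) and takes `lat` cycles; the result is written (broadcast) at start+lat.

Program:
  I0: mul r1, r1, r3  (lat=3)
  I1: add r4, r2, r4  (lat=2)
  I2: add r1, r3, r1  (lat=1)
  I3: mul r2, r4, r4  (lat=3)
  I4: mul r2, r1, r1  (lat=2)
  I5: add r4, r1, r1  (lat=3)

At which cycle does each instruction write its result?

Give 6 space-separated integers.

Answer: 4 4 5 7 7 9

Derivation:
I0 mul r1: issue@1 deps=(None,None) exec_start@1 write@4
I1 add r4: issue@2 deps=(None,None) exec_start@2 write@4
I2 add r1: issue@3 deps=(None,0) exec_start@4 write@5
I3 mul r2: issue@4 deps=(1,1) exec_start@4 write@7
I4 mul r2: issue@5 deps=(2,2) exec_start@5 write@7
I5 add r4: issue@6 deps=(2,2) exec_start@6 write@9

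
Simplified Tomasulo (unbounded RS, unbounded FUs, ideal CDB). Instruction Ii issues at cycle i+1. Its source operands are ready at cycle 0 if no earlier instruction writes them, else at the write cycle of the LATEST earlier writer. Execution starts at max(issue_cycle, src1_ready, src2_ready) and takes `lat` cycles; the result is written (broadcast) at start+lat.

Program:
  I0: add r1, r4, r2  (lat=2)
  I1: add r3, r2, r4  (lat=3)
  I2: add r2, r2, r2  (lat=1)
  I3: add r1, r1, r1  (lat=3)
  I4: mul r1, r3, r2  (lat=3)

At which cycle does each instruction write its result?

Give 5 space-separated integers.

Answer: 3 5 4 7 8

Derivation:
I0 add r1: issue@1 deps=(None,None) exec_start@1 write@3
I1 add r3: issue@2 deps=(None,None) exec_start@2 write@5
I2 add r2: issue@3 deps=(None,None) exec_start@3 write@4
I3 add r1: issue@4 deps=(0,0) exec_start@4 write@7
I4 mul r1: issue@5 deps=(1,2) exec_start@5 write@8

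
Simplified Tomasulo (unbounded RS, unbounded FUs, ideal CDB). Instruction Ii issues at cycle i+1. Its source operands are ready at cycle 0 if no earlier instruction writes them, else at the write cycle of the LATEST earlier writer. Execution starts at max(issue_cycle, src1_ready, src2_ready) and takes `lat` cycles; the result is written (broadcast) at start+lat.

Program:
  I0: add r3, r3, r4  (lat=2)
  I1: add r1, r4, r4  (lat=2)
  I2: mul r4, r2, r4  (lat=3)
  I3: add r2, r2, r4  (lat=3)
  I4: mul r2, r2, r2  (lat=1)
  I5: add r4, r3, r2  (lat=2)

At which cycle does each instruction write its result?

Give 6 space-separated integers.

I0 add r3: issue@1 deps=(None,None) exec_start@1 write@3
I1 add r1: issue@2 deps=(None,None) exec_start@2 write@4
I2 mul r4: issue@3 deps=(None,None) exec_start@3 write@6
I3 add r2: issue@4 deps=(None,2) exec_start@6 write@9
I4 mul r2: issue@5 deps=(3,3) exec_start@9 write@10
I5 add r4: issue@6 deps=(0,4) exec_start@10 write@12

Answer: 3 4 6 9 10 12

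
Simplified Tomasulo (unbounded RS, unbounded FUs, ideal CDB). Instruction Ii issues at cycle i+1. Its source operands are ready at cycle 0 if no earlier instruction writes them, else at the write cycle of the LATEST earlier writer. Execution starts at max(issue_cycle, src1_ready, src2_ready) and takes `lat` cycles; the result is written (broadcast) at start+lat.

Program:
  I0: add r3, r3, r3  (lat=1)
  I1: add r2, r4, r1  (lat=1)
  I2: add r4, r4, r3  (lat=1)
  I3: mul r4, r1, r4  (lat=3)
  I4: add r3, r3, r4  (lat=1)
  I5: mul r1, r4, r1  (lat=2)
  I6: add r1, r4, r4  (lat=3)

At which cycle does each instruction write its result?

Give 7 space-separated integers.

Answer: 2 3 4 7 8 9 10

Derivation:
I0 add r3: issue@1 deps=(None,None) exec_start@1 write@2
I1 add r2: issue@2 deps=(None,None) exec_start@2 write@3
I2 add r4: issue@3 deps=(None,0) exec_start@3 write@4
I3 mul r4: issue@4 deps=(None,2) exec_start@4 write@7
I4 add r3: issue@5 deps=(0,3) exec_start@7 write@8
I5 mul r1: issue@6 deps=(3,None) exec_start@7 write@9
I6 add r1: issue@7 deps=(3,3) exec_start@7 write@10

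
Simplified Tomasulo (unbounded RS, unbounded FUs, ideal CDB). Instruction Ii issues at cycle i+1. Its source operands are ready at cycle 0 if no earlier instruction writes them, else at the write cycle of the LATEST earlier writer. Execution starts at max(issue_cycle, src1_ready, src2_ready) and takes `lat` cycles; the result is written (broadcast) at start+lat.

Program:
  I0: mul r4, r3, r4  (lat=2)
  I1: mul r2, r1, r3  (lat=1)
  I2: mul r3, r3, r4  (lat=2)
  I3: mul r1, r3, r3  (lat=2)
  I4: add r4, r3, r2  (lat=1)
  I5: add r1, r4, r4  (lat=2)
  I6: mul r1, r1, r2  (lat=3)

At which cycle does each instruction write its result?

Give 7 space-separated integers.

I0 mul r4: issue@1 deps=(None,None) exec_start@1 write@3
I1 mul r2: issue@2 deps=(None,None) exec_start@2 write@3
I2 mul r3: issue@3 deps=(None,0) exec_start@3 write@5
I3 mul r1: issue@4 deps=(2,2) exec_start@5 write@7
I4 add r4: issue@5 deps=(2,1) exec_start@5 write@6
I5 add r1: issue@6 deps=(4,4) exec_start@6 write@8
I6 mul r1: issue@7 deps=(5,1) exec_start@8 write@11

Answer: 3 3 5 7 6 8 11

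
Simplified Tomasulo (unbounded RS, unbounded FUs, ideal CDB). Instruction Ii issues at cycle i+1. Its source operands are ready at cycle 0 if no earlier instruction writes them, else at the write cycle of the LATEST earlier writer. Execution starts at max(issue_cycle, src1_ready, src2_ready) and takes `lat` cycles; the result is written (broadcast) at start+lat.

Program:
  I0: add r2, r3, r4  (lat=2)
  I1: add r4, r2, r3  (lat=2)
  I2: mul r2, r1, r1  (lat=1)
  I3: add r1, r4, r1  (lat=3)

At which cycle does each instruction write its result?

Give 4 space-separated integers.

Answer: 3 5 4 8

Derivation:
I0 add r2: issue@1 deps=(None,None) exec_start@1 write@3
I1 add r4: issue@2 deps=(0,None) exec_start@3 write@5
I2 mul r2: issue@3 deps=(None,None) exec_start@3 write@4
I3 add r1: issue@4 deps=(1,None) exec_start@5 write@8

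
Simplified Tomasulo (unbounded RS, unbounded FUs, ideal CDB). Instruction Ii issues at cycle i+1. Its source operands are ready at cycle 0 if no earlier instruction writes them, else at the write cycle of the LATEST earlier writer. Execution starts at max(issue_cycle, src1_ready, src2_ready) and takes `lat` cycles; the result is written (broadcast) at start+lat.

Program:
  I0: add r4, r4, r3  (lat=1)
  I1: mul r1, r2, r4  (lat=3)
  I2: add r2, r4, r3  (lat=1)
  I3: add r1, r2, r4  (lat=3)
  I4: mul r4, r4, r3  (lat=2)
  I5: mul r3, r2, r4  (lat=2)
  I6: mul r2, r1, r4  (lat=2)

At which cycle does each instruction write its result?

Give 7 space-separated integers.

Answer: 2 5 4 7 7 9 9

Derivation:
I0 add r4: issue@1 deps=(None,None) exec_start@1 write@2
I1 mul r1: issue@2 deps=(None,0) exec_start@2 write@5
I2 add r2: issue@3 deps=(0,None) exec_start@3 write@4
I3 add r1: issue@4 deps=(2,0) exec_start@4 write@7
I4 mul r4: issue@5 deps=(0,None) exec_start@5 write@7
I5 mul r3: issue@6 deps=(2,4) exec_start@7 write@9
I6 mul r2: issue@7 deps=(3,4) exec_start@7 write@9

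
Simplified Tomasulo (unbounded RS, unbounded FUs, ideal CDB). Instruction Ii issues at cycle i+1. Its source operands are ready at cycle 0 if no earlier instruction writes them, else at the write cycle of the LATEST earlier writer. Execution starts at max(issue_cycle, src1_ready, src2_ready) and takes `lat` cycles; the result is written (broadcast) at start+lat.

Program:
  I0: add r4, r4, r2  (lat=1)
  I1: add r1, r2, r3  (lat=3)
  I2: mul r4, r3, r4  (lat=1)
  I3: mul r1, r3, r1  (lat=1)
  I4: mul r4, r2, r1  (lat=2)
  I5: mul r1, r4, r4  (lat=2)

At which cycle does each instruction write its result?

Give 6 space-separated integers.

I0 add r4: issue@1 deps=(None,None) exec_start@1 write@2
I1 add r1: issue@2 deps=(None,None) exec_start@2 write@5
I2 mul r4: issue@3 deps=(None,0) exec_start@3 write@4
I3 mul r1: issue@4 deps=(None,1) exec_start@5 write@6
I4 mul r4: issue@5 deps=(None,3) exec_start@6 write@8
I5 mul r1: issue@6 deps=(4,4) exec_start@8 write@10

Answer: 2 5 4 6 8 10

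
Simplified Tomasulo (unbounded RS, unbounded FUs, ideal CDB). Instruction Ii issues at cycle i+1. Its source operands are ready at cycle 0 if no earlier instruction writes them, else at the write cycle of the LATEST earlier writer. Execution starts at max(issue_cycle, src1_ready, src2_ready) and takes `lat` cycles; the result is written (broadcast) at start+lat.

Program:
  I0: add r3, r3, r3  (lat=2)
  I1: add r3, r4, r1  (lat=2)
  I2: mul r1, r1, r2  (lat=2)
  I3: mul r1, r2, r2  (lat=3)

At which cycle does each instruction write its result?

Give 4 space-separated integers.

Answer: 3 4 5 7

Derivation:
I0 add r3: issue@1 deps=(None,None) exec_start@1 write@3
I1 add r3: issue@2 deps=(None,None) exec_start@2 write@4
I2 mul r1: issue@3 deps=(None,None) exec_start@3 write@5
I3 mul r1: issue@4 deps=(None,None) exec_start@4 write@7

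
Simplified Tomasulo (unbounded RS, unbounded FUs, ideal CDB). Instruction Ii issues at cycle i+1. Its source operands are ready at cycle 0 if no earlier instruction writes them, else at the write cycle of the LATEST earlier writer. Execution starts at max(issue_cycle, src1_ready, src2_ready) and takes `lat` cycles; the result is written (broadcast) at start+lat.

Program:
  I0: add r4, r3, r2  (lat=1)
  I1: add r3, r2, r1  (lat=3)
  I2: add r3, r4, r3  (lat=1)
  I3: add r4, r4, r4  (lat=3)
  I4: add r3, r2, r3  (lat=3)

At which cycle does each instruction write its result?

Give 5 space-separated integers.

I0 add r4: issue@1 deps=(None,None) exec_start@1 write@2
I1 add r3: issue@2 deps=(None,None) exec_start@2 write@5
I2 add r3: issue@3 deps=(0,1) exec_start@5 write@6
I3 add r4: issue@4 deps=(0,0) exec_start@4 write@7
I4 add r3: issue@5 deps=(None,2) exec_start@6 write@9

Answer: 2 5 6 7 9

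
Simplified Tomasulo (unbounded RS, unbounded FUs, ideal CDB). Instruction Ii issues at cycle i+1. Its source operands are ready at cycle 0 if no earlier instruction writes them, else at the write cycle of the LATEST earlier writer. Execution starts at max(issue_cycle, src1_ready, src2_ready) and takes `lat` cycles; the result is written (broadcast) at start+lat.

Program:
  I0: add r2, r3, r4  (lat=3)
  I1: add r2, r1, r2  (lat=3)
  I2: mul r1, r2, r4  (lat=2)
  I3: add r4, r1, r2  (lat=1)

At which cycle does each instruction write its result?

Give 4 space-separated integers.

Answer: 4 7 9 10

Derivation:
I0 add r2: issue@1 deps=(None,None) exec_start@1 write@4
I1 add r2: issue@2 deps=(None,0) exec_start@4 write@7
I2 mul r1: issue@3 deps=(1,None) exec_start@7 write@9
I3 add r4: issue@4 deps=(2,1) exec_start@9 write@10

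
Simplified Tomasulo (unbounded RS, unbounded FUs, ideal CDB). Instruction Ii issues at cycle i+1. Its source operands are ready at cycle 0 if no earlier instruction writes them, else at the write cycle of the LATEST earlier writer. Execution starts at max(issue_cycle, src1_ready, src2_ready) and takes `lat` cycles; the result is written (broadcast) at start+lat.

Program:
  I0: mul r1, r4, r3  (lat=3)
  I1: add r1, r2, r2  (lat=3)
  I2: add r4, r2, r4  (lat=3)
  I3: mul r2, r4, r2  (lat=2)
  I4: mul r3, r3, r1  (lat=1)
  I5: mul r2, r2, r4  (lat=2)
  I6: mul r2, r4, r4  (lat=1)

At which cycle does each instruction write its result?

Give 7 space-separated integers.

Answer: 4 5 6 8 6 10 8

Derivation:
I0 mul r1: issue@1 deps=(None,None) exec_start@1 write@4
I1 add r1: issue@2 deps=(None,None) exec_start@2 write@5
I2 add r4: issue@3 deps=(None,None) exec_start@3 write@6
I3 mul r2: issue@4 deps=(2,None) exec_start@6 write@8
I4 mul r3: issue@5 deps=(None,1) exec_start@5 write@6
I5 mul r2: issue@6 deps=(3,2) exec_start@8 write@10
I6 mul r2: issue@7 deps=(2,2) exec_start@7 write@8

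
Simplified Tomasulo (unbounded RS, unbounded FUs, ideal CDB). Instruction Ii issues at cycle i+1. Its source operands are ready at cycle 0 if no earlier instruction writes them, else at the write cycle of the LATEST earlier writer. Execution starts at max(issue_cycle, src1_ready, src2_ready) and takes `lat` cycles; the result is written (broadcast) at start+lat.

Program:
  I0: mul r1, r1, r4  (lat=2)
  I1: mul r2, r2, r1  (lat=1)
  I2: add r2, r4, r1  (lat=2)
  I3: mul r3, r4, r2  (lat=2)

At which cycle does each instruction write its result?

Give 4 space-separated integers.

I0 mul r1: issue@1 deps=(None,None) exec_start@1 write@3
I1 mul r2: issue@2 deps=(None,0) exec_start@3 write@4
I2 add r2: issue@3 deps=(None,0) exec_start@3 write@5
I3 mul r3: issue@4 deps=(None,2) exec_start@5 write@7

Answer: 3 4 5 7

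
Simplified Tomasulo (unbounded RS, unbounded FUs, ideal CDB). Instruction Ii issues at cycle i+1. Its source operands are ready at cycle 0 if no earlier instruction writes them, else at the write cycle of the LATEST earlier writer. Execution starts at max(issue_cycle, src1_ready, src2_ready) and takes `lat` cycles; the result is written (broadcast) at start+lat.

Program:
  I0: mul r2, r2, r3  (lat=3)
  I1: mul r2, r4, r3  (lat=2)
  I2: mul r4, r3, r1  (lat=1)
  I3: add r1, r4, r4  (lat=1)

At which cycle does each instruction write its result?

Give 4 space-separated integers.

I0 mul r2: issue@1 deps=(None,None) exec_start@1 write@4
I1 mul r2: issue@2 deps=(None,None) exec_start@2 write@4
I2 mul r4: issue@3 deps=(None,None) exec_start@3 write@4
I3 add r1: issue@4 deps=(2,2) exec_start@4 write@5

Answer: 4 4 4 5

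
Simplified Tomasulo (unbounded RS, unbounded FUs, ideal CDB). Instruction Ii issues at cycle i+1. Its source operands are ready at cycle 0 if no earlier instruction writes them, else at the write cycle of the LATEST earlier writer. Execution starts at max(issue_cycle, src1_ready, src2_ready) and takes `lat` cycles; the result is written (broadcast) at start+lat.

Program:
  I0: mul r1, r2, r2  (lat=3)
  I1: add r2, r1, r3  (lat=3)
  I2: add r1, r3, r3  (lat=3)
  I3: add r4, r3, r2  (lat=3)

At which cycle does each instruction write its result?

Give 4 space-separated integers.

I0 mul r1: issue@1 deps=(None,None) exec_start@1 write@4
I1 add r2: issue@2 deps=(0,None) exec_start@4 write@7
I2 add r1: issue@3 deps=(None,None) exec_start@3 write@6
I3 add r4: issue@4 deps=(None,1) exec_start@7 write@10

Answer: 4 7 6 10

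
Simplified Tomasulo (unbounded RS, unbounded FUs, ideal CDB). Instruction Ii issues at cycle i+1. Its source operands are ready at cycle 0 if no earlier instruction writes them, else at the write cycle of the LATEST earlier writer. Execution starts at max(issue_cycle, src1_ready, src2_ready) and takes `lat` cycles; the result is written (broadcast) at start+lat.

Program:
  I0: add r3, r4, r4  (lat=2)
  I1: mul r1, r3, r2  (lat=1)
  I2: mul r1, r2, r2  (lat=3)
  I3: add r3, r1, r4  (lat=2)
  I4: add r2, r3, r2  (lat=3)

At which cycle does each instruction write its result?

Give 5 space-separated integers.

I0 add r3: issue@1 deps=(None,None) exec_start@1 write@3
I1 mul r1: issue@2 deps=(0,None) exec_start@3 write@4
I2 mul r1: issue@3 deps=(None,None) exec_start@3 write@6
I3 add r3: issue@4 deps=(2,None) exec_start@6 write@8
I4 add r2: issue@5 deps=(3,None) exec_start@8 write@11

Answer: 3 4 6 8 11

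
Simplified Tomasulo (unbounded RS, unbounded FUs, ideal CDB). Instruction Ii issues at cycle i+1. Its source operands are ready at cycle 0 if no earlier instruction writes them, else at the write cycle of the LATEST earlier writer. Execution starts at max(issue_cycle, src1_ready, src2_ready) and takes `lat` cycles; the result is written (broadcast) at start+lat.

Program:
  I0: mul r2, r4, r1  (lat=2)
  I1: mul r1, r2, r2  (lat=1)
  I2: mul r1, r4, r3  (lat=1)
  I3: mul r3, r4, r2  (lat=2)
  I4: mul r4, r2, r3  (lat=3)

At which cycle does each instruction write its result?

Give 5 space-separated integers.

I0 mul r2: issue@1 deps=(None,None) exec_start@1 write@3
I1 mul r1: issue@2 deps=(0,0) exec_start@3 write@4
I2 mul r1: issue@3 deps=(None,None) exec_start@3 write@4
I3 mul r3: issue@4 deps=(None,0) exec_start@4 write@6
I4 mul r4: issue@5 deps=(0,3) exec_start@6 write@9

Answer: 3 4 4 6 9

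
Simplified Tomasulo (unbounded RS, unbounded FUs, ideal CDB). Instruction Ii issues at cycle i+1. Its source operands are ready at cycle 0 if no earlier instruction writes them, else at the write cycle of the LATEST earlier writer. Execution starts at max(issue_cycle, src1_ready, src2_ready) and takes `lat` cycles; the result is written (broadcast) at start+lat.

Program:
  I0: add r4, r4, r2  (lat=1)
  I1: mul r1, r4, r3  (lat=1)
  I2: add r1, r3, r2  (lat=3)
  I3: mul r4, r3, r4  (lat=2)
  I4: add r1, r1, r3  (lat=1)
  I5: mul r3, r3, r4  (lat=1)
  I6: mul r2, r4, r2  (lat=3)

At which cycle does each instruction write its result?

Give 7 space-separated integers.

Answer: 2 3 6 6 7 7 10

Derivation:
I0 add r4: issue@1 deps=(None,None) exec_start@1 write@2
I1 mul r1: issue@2 deps=(0,None) exec_start@2 write@3
I2 add r1: issue@3 deps=(None,None) exec_start@3 write@6
I3 mul r4: issue@4 deps=(None,0) exec_start@4 write@6
I4 add r1: issue@5 deps=(2,None) exec_start@6 write@7
I5 mul r3: issue@6 deps=(None,3) exec_start@6 write@7
I6 mul r2: issue@7 deps=(3,None) exec_start@7 write@10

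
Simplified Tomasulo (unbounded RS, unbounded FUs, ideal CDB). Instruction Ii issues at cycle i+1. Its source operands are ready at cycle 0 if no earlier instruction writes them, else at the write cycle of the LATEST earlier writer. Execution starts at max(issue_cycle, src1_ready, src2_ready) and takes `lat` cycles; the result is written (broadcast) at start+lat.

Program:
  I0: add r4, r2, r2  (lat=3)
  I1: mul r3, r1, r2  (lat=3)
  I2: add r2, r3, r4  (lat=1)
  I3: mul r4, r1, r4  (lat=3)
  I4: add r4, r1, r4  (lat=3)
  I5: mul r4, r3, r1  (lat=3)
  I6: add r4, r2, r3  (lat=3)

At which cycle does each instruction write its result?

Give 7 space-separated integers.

I0 add r4: issue@1 deps=(None,None) exec_start@1 write@4
I1 mul r3: issue@2 deps=(None,None) exec_start@2 write@5
I2 add r2: issue@3 deps=(1,0) exec_start@5 write@6
I3 mul r4: issue@4 deps=(None,0) exec_start@4 write@7
I4 add r4: issue@5 deps=(None,3) exec_start@7 write@10
I5 mul r4: issue@6 deps=(1,None) exec_start@6 write@9
I6 add r4: issue@7 deps=(2,1) exec_start@7 write@10

Answer: 4 5 6 7 10 9 10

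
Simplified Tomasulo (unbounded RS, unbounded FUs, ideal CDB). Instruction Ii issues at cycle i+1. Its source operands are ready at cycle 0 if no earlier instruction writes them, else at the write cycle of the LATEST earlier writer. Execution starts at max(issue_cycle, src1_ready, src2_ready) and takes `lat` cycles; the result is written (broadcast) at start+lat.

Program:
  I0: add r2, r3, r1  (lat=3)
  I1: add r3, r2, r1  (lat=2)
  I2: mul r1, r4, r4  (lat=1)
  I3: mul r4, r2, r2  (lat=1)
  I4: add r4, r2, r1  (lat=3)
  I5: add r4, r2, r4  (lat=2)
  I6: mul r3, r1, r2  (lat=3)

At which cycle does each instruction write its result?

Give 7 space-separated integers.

I0 add r2: issue@1 deps=(None,None) exec_start@1 write@4
I1 add r3: issue@2 deps=(0,None) exec_start@4 write@6
I2 mul r1: issue@3 deps=(None,None) exec_start@3 write@4
I3 mul r4: issue@4 deps=(0,0) exec_start@4 write@5
I4 add r4: issue@5 deps=(0,2) exec_start@5 write@8
I5 add r4: issue@6 deps=(0,4) exec_start@8 write@10
I6 mul r3: issue@7 deps=(2,0) exec_start@7 write@10

Answer: 4 6 4 5 8 10 10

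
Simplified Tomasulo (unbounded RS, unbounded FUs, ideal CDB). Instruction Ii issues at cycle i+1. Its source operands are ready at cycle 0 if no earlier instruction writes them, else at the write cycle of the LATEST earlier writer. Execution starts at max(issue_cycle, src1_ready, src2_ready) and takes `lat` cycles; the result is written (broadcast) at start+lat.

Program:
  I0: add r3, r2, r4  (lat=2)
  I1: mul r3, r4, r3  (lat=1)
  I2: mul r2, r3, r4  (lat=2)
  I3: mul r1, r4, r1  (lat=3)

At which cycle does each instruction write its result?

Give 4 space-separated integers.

Answer: 3 4 6 7

Derivation:
I0 add r3: issue@1 deps=(None,None) exec_start@1 write@3
I1 mul r3: issue@2 deps=(None,0) exec_start@3 write@4
I2 mul r2: issue@3 deps=(1,None) exec_start@4 write@6
I3 mul r1: issue@4 deps=(None,None) exec_start@4 write@7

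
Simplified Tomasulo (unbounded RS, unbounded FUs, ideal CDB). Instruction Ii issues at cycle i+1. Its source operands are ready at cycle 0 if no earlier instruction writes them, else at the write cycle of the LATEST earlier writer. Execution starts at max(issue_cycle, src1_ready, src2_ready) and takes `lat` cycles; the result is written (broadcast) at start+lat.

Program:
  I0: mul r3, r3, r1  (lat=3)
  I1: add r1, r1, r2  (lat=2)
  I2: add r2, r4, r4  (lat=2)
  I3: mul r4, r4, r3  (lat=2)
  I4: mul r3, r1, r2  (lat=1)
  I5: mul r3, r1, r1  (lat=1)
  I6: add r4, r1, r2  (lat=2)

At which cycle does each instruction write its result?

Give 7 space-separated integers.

Answer: 4 4 5 6 6 7 9

Derivation:
I0 mul r3: issue@1 deps=(None,None) exec_start@1 write@4
I1 add r1: issue@2 deps=(None,None) exec_start@2 write@4
I2 add r2: issue@3 deps=(None,None) exec_start@3 write@5
I3 mul r4: issue@4 deps=(None,0) exec_start@4 write@6
I4 mul r3: issue@5 deps=(1,2) exec_start@5 write@6
I5 mul r3: issue@6 deps=(1,1) exec_start@6 write@7
I6 add r4: issue@7 deps=(1,2) exec_start@7 write@9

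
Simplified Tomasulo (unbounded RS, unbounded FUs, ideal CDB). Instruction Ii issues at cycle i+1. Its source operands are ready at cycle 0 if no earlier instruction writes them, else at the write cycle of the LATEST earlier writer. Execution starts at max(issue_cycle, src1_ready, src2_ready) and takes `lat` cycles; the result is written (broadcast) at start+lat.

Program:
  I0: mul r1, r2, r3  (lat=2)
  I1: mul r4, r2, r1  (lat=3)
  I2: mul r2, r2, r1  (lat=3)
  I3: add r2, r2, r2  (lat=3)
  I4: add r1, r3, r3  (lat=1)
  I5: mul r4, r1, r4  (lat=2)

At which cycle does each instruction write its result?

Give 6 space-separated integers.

Answer: 3 6 6 9 6 8

Derivation:
I0 mul r1: issue@1 deps=(None,None) exec_start@1 write@3
I1 mul r4: issue@2 deps=(None,0) exec_start@3 write@6
I2 mul r2: issue@3 deps=(None,0) exec_start@3 write@6
I3 add r2: issue@4 deps=(2,2) exec_start@6 write@9
I4 add r1: issue@5 deps=(None,None) exec_start@5 write@6
I5 mul r4: issue@6 deps=(4,1) exec_start@6 write@8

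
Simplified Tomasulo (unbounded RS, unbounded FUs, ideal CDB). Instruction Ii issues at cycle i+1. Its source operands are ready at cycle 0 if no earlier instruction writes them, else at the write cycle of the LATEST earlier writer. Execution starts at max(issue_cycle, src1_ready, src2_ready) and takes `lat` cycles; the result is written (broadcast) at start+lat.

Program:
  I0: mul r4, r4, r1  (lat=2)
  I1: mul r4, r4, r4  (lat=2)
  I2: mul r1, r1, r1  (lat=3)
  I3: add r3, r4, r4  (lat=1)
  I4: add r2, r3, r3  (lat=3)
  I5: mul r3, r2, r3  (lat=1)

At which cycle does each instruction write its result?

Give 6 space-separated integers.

I0 mul r4: issue@1 deps=(None,None) exec_start@1 write@3
I1 mul r4: issue@2 deps=(0,0) exec_start@3 write@5
I2 mul r1: issue@3 deps=(None,None) exec_start@3 write@6
I3 add r3: issue@4 deps=(1,1) exec_start@5 write@6
I4 add r2: issue@5 deps=(3,3) exec_start@6 write@9
I5 mul r3: issue@6 deps=(4,3) exec_start@9 write@10

Answer: 3 5 6 6 9 10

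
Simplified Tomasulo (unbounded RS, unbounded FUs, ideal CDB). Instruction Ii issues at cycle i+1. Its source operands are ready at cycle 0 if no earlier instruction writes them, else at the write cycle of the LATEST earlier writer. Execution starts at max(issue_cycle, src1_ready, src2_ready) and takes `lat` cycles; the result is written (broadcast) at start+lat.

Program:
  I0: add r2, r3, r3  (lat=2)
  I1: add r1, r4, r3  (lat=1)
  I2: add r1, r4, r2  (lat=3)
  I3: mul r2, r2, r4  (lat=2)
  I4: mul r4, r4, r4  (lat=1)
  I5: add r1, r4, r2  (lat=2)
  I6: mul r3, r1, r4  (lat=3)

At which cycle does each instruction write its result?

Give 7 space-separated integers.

I0 add r2: issue@1 deps=(None,None) exec_start@1 write@3
I1 add r1: issue@2 deps=(None,None) exec_start@2 write@3
I2 add r1: issue@3 deps=(None,0) exec_start@3 write@6
I3 mul r2: issue@4 deps=(0,None) exec_start@4 write@6
I4 mul r4: issue@5 deps=(None,None) exec_start@5 write@6
I5 add r1: issue@6 deps=(4,3) exec_start@6 write@8
I6 mul r3: issue@7 deps=(5,4) exec_start@8 write@11

Answer: 3 3 6 6 6 8 11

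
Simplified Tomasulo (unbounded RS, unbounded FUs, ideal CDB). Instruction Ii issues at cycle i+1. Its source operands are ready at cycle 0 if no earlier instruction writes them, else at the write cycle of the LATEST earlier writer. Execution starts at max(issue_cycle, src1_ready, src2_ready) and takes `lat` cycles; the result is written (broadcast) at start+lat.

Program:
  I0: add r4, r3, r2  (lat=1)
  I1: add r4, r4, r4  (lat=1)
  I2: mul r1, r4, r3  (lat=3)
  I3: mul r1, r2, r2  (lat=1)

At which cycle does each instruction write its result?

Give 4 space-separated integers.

Answer: 2 3 6 5

Derivation:
I0 add r4: issue@1 deps=(None,None) exec_start@1 write@2
I1 add r4: issue@2 deps=(0,0) exec_start@2 write@3
I2 mul r1: issue@3 deps=(1,None) exec_start@3 write@6
I3 mul r1: issue@4 deps=(None,None) exec_start@4 write@5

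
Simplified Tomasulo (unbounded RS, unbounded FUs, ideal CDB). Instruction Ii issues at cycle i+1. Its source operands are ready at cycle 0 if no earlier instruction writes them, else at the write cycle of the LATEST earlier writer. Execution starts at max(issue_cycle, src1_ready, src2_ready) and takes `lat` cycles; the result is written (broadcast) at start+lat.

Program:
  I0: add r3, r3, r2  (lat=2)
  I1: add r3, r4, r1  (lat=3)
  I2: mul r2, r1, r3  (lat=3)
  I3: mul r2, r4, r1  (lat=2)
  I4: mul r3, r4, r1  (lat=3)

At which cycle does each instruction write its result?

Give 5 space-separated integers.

I0 add r3: issue@1 deps=(None,None) exec_start@1 write@3
I1 add r3: issue@2 deps=(None,None) exec_start@2 write@5
I2 mul r2: issue@3 deps=(None,1) exec_start@5 write@8
I3 mul r2: issue@4 deps=(None,None) exec_start@4 write@6
I4 mul r3: issue@5 deps=(None,None) exec_start@5 write@8

Answer: 3 5 8 6 8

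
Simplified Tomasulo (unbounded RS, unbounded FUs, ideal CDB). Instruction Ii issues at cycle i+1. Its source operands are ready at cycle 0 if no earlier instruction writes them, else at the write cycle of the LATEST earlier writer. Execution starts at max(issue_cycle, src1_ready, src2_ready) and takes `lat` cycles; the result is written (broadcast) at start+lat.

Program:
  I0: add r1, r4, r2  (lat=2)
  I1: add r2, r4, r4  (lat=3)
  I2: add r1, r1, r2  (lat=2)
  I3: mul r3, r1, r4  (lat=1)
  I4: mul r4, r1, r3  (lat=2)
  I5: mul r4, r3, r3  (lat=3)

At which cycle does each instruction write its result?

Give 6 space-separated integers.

Answer: 3 5 7 8 10 11

Derivation:
I0 add r1: issue@1 deps=(None,None) exec_start@1 write@3
I1 add r2: issue@2 deps=(None,None) exec_start@2 write@5
I2 add r1: issue@3 deps=(0,1) exec_start@5 write@7
I3 mul r3: issue@4 deps=(2,None) exec_start@7 write@8
I4 mul r4: issue@5 deps=(2,3) exec_start@8 write@10
I5 mul r4: issue@6 deps=(3,3) exec_start@8 write@11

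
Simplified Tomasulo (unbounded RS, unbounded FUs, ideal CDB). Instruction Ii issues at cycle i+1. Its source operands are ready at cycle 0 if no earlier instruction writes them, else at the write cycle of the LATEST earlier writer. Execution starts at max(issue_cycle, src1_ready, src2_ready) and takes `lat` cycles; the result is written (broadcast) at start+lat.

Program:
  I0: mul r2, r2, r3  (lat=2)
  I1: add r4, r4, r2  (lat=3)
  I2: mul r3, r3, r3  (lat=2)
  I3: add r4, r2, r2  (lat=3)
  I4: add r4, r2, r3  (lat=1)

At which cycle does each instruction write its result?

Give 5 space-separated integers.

Answer: 3 6 5 7 6

Derivation:
I0 mul r2: issue@1 deps=(None,None) exec_start@1 write@3
I1 add r4: issue@2 deps=(None,0) exec_start@3 write@6
I2 mul r3: issue@3 deps=(None,None) exec_start@3 write@5
I3 add r4: issue@4 deps=(0,0) exec_start@4 write@7
I4 add r4: issue@5 deps=(0,2) exec_start@5 write@6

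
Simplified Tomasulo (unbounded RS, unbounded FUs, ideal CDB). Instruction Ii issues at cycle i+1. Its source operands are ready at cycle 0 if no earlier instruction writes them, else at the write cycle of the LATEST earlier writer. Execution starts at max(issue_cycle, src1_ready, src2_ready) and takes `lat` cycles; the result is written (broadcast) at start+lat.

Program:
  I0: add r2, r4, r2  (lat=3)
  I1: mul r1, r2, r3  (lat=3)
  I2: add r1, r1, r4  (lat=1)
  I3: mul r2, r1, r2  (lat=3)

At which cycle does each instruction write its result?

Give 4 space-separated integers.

I0 add r2: issue@1 deps=(None,None) exec_start@1 write@4
I1 mul r1: issue@2 deps=(0,None) exec_start@4 write@7
I2 add r1: issue@3 deps=(1,None) exec_start@7 write@8
I3 mul r2: issue@4 deps=(2,0) exec_start@8 write@11

Answer: 4 7 8 11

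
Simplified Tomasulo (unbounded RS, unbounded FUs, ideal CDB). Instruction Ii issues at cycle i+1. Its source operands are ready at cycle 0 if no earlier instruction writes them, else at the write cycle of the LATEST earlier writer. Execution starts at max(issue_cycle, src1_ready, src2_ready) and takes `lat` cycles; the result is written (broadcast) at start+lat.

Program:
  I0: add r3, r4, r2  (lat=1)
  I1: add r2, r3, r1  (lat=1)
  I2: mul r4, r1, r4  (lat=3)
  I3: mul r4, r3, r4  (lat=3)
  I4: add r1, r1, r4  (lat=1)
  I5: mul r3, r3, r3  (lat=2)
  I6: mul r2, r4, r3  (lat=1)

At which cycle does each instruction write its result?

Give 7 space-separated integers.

I0 add r3: issue@1 deps=(None,None) exec_start@1 write@2
I1 add r2: issue@2 deps=(0,None) exec_start@2 write@3
I2 mul r4: issue@3 deps=(None,None) exec_start@3 write@6
I3 mul r4: issue@4 deps=(0,2) exec_start@6 write@9
I4 add r1: issue@5 deps=(None,3) exec_start@9 write@10
I5 mul r3: issue@6 deps=(0,0) exec_start@6 write@8
I6 mul r2: issue@7 deps=(3,5) exec_start@9 write@10

Answer: 2 3 6 9 10 8 10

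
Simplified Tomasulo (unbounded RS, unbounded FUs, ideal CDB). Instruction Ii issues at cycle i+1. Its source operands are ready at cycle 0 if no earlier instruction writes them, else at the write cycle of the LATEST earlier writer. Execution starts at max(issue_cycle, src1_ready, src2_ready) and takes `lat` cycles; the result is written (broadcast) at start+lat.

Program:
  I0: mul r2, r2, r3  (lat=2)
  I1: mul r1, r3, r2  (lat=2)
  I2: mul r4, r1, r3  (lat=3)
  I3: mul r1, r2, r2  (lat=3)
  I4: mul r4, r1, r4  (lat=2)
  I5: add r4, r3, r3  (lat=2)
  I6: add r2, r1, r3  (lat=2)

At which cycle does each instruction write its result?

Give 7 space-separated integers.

Answer: 3 5 8 7 10 8 9

Derivation:
I0 mul r2: issue@1 deps=(None,None) exec_start@1 write@3
I1 mul r1: issue@2 deps=(None,0) exec_start@3 write@5
I2 mul r4: issue@3 deps=(1,None) exec_start@5 write@8
I3 mul r1: issue@4 deps=(0,0) exec_start@4 write@7
I4 mul r4: issue@5 deps=(3,2) exec_start@8 write@10
I5 add r4: issue@6 deps=(None,None) exec_start@6 write@8
I6 add r2: issue@7 deps=(3,None) exec_start@7 write@9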